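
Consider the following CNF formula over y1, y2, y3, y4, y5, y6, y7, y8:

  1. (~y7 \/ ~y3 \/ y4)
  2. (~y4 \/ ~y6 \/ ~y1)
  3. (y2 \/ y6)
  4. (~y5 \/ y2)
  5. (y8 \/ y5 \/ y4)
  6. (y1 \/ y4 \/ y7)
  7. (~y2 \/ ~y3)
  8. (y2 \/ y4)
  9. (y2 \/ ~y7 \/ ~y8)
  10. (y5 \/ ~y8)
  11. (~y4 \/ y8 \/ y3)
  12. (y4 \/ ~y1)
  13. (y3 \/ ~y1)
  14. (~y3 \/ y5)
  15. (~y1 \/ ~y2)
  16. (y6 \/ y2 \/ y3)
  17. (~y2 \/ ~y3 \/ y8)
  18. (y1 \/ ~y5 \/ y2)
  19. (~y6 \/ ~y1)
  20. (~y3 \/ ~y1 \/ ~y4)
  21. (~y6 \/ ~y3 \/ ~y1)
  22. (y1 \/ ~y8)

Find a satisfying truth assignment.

Set y1 = False and propagate.
  then y8 is forced to False.
Set y2 = True and propagate.
  then y3 is forced to False.
  then y4 is forced to False.
  then y5 is forced to True.
  then y7 is forced to True.
y6 is now unconstrained; take y6 = False.
Check each clause:
  1. (~y7 \/ ~y3 \/ y4) — ~y3 is true.
  2. (~y1 \/ ~y4 \/ ~y6) — ~y6 is true.
  3. (y2 \/ y6) — y2 is true.
  4. (~y5 \/ y2) — y2 is true.
  5. (y4 \/ y5 \/ y8) — y5 is true.
  6. (y1 \/ y7 \/ y4) — y7 is true.
  7. (~y2 \/ ~y3) — ~y3 is true.
  8. (y4 \/ y2) — y2 is true.
  9. (~y7 \/ y2 \/ ~y8) — ~y8 is true.
  10. (~y8 \/ y5) — ~y8 is true.
  11. (y8 \/ ~y4 \/ y3) — ~y4 is true.
  12. (~y1 \/ y4) — ~y1 is true.
  13. (y3 \/ ~y1) — ~y1 is true.
  14. (y5 \/ ~y3) — y5 is true.
  15. (~y2 \/ ~y1) — ~y1 is true.
  16. (y6 \/ y3 \/ y2) — y2 is true.
  17. (y8 \/ ~y3 \/ ~y2) — ~y3 is true.
  18. (y1 \/ ~y5 \/ y2) — y2 is true.
  19. (~y6 \/ ~y1) — ~y6 is true.
  20. (~y1 \/ ~y4 \/ ~y3) — ~y4 is true.
  21. (~y6 \/ ~y3 \/ ~y1) — ~y6 is true.
  22. (~y8 \/ y1) — ~y8 is true.

y1=False  y2=True  y3=False  y4=False  y5=True  y6=False  y7=True  y8=False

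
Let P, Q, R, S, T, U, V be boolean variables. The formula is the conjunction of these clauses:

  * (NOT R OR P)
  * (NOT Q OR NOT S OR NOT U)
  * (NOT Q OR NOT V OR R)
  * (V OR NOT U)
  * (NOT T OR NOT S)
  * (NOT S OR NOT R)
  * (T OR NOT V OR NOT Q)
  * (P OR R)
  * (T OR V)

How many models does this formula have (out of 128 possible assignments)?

Case analysis on R and V:
  R=T, V=T: U free; 3 ways for (P,Q,S,T) × 2^1 = 6.
  R=T, V=F: remaining (P,Q,S,T,U) ∈ {(T,F,F,T,F); (T,T,F,T,F)} — 2.
  R=F, V=T: U free; 3 ways for (P,Q,S,T) × 2^1 = 6.
  R=F, V=F: remaining (P,Q,S,T,U) ∈ {(T,F,F,T,F); (T,T,F,T,F)} — 2.
Total: 6 + 2 + 6 + 2 = 16.

16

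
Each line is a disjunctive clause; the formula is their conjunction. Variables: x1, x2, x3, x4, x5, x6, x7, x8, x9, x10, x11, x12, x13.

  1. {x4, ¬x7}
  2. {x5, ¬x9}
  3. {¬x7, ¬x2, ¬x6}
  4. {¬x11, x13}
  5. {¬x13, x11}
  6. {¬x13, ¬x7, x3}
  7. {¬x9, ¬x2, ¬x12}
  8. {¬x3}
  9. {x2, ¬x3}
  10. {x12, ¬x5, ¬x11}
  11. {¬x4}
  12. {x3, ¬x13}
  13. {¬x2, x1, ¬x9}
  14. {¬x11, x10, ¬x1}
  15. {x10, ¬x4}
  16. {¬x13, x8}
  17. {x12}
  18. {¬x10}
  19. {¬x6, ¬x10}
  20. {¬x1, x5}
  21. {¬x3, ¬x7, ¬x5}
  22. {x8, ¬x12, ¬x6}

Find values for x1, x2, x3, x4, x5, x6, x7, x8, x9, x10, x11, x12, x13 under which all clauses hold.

Unit propagation: (¬x3) forces x3 = False.
The clause (¬x4) is unit: x4 must be False.
The clause (¬x7) is unit: x7 must be False.
Unit propagation: (¬x13) forces x13 = False.
The clause (¬x11) is unit: x11 must be False.
Unit propagation: (x12) forces x12 = True.
Unit propagation: (¬x10) forces x10 = False.
x5 occurs only positively in the remaining clauses — set x5 = True.
Pure literal: x6 appears only negated; assign x6 = False.
Try x1 = False.
Set x2 = True and propagate.
  then x9 is forced to False.
x8 is now unconstrained; take x8 = False.

x1 = False, x2 = True, x3 = False, x4 = False, x5 = True, x6 = False, x7 = False, x8 = False, x9 = False, x10 = False, x11 = False, x12 = True, x13 = False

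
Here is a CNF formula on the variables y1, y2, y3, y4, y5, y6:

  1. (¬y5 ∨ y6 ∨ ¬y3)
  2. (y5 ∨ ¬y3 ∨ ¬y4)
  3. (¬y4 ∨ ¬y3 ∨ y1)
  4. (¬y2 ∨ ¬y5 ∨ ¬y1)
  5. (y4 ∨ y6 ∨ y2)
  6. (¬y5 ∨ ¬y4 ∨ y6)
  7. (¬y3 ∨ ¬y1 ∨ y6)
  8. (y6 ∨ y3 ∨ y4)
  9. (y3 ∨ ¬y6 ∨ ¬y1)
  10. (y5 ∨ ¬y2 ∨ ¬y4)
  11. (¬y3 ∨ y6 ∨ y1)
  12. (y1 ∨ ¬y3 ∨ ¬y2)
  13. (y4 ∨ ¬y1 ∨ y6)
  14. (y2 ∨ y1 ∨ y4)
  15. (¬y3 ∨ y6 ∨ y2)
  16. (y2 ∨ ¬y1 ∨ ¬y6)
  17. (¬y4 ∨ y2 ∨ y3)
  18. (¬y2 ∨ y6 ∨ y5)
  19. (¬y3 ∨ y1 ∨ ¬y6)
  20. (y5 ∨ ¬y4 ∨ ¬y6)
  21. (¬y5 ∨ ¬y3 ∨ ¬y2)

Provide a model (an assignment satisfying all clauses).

y1 = F, y2 = T, y3 = F, y4 = F, y5 = T, y6 = T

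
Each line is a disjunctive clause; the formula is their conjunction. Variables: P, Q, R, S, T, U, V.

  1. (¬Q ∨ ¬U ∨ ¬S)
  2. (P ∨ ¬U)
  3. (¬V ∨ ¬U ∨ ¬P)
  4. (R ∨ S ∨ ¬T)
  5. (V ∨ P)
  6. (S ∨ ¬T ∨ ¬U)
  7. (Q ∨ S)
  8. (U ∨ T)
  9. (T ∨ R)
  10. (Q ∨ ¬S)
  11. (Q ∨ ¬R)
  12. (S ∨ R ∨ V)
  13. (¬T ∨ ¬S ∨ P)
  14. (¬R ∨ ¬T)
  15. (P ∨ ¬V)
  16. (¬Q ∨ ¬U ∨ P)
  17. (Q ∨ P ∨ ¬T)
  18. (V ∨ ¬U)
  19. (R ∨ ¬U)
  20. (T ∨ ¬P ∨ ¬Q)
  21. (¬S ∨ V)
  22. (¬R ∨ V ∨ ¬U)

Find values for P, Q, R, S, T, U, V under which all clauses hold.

Try P = True.
The remaining clauses are satisfied by Q = True, R = False, S = True, T = True, U = False, V = True.
Every clause has at least one true literal under this assignment.

P=T  Q=T  R=F  S=T  T=T  U=F  V=T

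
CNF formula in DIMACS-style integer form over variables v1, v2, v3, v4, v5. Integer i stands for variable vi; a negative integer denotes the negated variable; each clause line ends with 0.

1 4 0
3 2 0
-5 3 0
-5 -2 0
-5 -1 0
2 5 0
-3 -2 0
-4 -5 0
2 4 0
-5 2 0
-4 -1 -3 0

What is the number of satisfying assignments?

3

The models are:
  v1=F v2=T v3=F v4=T v5=F
  v1=T v2=T v3=F v4=F v5=F
  v1=T v2=T v3=F v4=T v5=F
Count: 3.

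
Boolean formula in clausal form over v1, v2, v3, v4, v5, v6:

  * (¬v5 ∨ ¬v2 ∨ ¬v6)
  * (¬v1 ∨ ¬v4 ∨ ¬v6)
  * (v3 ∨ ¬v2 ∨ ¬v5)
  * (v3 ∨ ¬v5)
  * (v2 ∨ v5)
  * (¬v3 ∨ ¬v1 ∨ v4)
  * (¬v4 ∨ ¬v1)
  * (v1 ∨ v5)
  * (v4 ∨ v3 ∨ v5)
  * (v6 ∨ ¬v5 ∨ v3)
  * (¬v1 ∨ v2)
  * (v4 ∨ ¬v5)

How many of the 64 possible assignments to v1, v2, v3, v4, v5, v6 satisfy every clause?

3

Satisfying assignments:
  v1=0 v2=0 v3=1 v4=1 v5=1 v6=0
  v1=0 v2=0 v3=1 v4=1 v5=1 v6=1
  v1=0 v2=1 v3=1 v4=1 v5=1 v6=0
That's 3 in total.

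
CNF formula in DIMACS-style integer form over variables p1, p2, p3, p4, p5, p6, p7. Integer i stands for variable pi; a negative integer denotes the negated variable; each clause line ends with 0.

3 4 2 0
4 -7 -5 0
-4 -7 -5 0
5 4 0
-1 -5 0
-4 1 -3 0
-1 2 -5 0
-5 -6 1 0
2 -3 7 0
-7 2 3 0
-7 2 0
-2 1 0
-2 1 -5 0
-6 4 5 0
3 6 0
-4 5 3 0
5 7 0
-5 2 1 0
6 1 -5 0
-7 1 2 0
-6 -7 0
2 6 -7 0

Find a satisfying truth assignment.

p1=1, p2=1, p3=1, p4=1, p5=0, p6=0, p7=1

Check each clause:
  1. (p2 | p3 | p4) — p2 is true.
  2. (p4 | ~p7 | ~p5) — ~p5 is true.
  3. (~p7 | ~p5 | ~p4) — ~p5 is true.
  4. (p5 | p4) — p4 is true.
  5. (~p1 | ~p5) — ~p5 is true.
  6. (~p4 | p1 | ~p3) — p1 is true.
  7. (p2 | ~p5 | ~p1) — p2 is true.
  8. (~p6 | p1 | ~p5) — p1 is true.
  9. (p2 | p7 | ~p3) — p2 is true.
  10. (p2 | p3 | ~p7) — p2 is true.
  11. (~p7 | p2) — p2 is true.
  12. (~p2 | p1) — p1 is true.
  13. (p1 | ~p2 | ~p5) — p1 is true.
  14. (~p6 | p4 | p5) — ~p6 is true.
  15. (p6 | p3) — p3 is true.
  16. (p3 | p5 | ~p4) — p3 is true.
  17. (p5 | p7) — p7 is true.
  18. (~p5 | p1 | p2) — p1 is true.
  19. (p6 | p1 | ~p5) — p1 is true.
  20. (~p7 | p1 | p2) — p1 is true.
  21. (~p6 | ~p7) — ~p6 is true.
  22. (~p7 | p2 | p6) — p2 is true.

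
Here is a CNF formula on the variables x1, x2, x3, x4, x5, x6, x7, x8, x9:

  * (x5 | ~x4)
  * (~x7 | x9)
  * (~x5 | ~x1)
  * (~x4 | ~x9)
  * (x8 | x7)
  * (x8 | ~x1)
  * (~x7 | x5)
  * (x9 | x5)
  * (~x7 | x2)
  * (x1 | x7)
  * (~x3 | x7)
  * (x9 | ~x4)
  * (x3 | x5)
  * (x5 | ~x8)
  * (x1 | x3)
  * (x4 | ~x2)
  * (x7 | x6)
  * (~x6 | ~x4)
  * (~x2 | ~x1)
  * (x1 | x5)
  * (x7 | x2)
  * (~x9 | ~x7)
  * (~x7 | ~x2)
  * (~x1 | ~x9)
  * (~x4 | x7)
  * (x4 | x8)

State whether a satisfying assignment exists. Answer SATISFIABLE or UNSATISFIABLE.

UNSATISFIABLE

x7 = True:
  propagation gives x9=True; an empty clause results — contradiction.
x7 = False:
  propagation gives x8=True, x1=True, x5=False; an empty clause results — contradiction.
Every branch closes, so no satisfying assignment exists.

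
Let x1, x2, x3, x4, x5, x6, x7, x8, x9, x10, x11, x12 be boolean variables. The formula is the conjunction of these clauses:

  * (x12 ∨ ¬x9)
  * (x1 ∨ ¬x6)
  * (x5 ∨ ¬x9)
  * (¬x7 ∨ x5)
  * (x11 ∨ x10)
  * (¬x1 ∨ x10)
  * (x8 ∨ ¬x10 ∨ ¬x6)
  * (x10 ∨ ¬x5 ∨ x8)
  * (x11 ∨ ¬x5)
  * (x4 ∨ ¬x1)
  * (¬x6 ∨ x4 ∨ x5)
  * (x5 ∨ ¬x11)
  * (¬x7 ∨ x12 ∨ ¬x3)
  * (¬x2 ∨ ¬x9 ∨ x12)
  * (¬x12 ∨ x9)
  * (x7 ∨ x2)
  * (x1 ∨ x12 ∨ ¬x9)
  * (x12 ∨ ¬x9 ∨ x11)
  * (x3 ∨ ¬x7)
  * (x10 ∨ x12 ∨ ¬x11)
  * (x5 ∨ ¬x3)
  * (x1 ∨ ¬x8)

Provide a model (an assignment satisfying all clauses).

x1=True, x2=True, x3=False, x4=True, x5=True, x6=True, x7=False, x8=True, x9=False, x10=True, x11=True, x12=False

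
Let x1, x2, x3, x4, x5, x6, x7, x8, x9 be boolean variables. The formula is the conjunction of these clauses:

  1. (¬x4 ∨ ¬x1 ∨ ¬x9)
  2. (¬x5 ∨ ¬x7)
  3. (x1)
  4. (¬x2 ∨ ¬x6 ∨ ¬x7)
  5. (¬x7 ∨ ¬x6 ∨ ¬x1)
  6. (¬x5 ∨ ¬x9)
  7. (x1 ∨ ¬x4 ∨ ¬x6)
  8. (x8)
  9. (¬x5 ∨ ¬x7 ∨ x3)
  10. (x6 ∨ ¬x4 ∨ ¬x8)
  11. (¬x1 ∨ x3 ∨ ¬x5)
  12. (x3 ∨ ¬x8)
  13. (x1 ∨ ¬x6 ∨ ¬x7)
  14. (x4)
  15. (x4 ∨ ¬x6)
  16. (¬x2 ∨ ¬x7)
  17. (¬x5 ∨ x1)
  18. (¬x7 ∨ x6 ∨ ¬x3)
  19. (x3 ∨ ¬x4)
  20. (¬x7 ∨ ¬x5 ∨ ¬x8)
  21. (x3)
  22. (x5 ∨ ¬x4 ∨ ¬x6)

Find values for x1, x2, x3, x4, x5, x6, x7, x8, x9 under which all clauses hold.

x1 = 1, x2 = 1, x3 = 1, x4 = 1, x5 = 1, x6 = 1, x7 = 0, x8 = 1, x9 = 0

(x1) is a unit clause, so x1 = True.
The clause (x8) is unit: x8 must be True.
The clause (x3) is unit: x3 must be True.
(x4) is a unit clause, so x4 = True.
Unit propagation: (¬x9) forces x9 = False.
(x6) is a unit clause, so x6 = True.
Unit propagation: (¬x7) forces x7 = False.
(x5) is a unit clause, so x5 = True.
x2 is now unconstrained; take x2 = True.
Every clause has at least one true literal under this assignment.
Check each clause:
  1. (¬x9 ∨ ¬x4 ∨ ¬x1) — ¬x9 is true.
  2. (¬x7 ∨ ¬x5) — ¬x7 is true.
  3. (x1) — x1 is true.
  4. (¬x7 ∨ ¬x6 ∨ ¬x2) — ¬x7 is true.
  5. (¬x1 ∨ ¬x6 ∨ ¬x7) — ¬x7 is true.
  6. (¬x5 ∨ ¬x9) — ¬x9 is true.
  7. (¬x4 ∨ ¬x6 ∨ x1) — x1 is true.
  8. (x8) — x8 is true.
  9. (¬x5 ∨ ¬x7 ∨ x3) — ¬x7 is true.
  10. (x6 ∨ ¬x4 ∨ ¬x8) — x6 is true.
  11. (x3 ∨ ¬x5 ∨ ¬x1) — x3 is true.
  12. (¬x8 ∨ x3) — x3 is true.
  13. (¬x6 ∨ ¬x7 ∨ x1) — x1 is true.
  14. (x4) — x4 is true.
  15. (¬x6 ∨ x4) — x4 is true.
  16. (¬x2 ∨ ¬x7) — ¬x7 is true.
  17. (¬x5 ∨ x1) — x1 is true.
  18. (¬x3 ∨ x6 ∨ ¬x7) — ¬x7 is true.
  19. (x3 ∨ ¬x4) — x3 is true.
  20. (¬x8 ∨ ¬x5 ∨ ¬x7) — ¬x7 is true.
  21. (x3) — x3 is true.
  22. (¬x6 ∨ ¬x4 ∨ x5) — x5 is true.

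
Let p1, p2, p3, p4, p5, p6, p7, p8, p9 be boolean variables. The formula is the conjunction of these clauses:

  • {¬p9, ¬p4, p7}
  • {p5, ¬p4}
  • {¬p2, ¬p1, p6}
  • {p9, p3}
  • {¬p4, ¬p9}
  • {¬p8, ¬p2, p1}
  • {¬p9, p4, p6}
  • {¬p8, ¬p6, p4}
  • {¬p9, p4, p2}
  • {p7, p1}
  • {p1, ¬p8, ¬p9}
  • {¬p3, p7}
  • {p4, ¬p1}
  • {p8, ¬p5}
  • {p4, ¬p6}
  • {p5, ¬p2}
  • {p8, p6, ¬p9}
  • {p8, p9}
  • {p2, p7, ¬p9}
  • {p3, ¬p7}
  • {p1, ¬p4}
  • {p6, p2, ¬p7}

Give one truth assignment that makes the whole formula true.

p1=T, p2=F, p3=T, p4=T, p5=T, p6=T, p7=T, p8=T, p9=F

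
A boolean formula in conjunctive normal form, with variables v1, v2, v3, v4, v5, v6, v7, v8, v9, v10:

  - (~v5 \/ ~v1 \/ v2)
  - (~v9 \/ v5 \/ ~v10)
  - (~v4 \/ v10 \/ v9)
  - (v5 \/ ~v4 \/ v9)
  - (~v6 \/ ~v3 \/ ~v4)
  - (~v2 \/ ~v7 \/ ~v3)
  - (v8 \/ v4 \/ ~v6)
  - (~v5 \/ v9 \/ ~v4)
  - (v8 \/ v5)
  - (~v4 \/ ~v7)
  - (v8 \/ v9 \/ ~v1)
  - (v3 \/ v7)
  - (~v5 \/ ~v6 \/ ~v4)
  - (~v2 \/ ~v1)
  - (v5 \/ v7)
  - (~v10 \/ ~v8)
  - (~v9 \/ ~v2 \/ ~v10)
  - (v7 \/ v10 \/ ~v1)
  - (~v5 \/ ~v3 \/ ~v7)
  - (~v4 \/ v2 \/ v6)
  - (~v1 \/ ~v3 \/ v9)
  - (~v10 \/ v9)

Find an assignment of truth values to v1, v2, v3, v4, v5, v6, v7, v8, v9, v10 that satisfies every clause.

Branch on v1: take v1 = True.
  then v2 is forced to False.
  then v5 is forced to False.
  then v8 is forced to True.
  then v7 is forced to True.
  then v4 is forced to False.
  then v10 is forced to False.
Branch on v3: take v3 = True.
  then v9 is forced to True.
v6 is now unconstrained; take v6 = True.

v1 = 1, v2 = 0, v3 = 1, v4 = 0, v5 = 0, v6 = 1, v7 = 1, v8 = 1, v9 = 1, v10 = 0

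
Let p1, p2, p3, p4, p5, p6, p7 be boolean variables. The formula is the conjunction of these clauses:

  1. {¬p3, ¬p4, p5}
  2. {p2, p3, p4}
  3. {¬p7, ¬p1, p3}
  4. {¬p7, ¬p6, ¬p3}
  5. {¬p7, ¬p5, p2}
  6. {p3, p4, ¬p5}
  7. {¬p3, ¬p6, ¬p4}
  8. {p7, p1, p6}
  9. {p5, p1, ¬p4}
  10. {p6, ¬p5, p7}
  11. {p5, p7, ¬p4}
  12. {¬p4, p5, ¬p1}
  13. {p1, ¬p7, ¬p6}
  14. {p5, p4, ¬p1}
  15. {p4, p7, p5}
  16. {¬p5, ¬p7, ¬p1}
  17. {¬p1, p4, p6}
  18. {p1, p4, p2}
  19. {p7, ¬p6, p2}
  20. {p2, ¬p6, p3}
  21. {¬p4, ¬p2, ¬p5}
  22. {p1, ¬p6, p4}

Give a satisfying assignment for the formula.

p1 = F  p2 = T  p3 = T  p4 = F  p5 = T  p6 = F  p7 = T

Branch on p1: take p1 = False.
Branch on p2: take p2 = True.
Try p3 = True.
The remaining clauses are satisfied by p4 = False, p5 = True, p6 = False, p7 = True.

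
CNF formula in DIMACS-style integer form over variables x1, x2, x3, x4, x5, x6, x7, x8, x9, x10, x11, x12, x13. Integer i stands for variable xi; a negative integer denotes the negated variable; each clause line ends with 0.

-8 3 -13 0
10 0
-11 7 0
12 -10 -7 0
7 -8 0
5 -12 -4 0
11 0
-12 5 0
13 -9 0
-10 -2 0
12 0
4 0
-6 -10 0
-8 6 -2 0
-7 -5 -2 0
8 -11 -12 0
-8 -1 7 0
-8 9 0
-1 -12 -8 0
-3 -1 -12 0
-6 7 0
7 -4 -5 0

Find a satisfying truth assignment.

(x10) is a unit clause, so x10 = True.
Unit propagation: (x11) forces x11 = True.
The clause (x7) is unit: x7 must be True.
Unit propagation: (x12) forces x12 = True.
Unit propagation: (x5) forces x5 = True.
Unit propagation: (¬x2) forces x2 = False.
(x4) is a unit clause, so x4 = True.
The clause (¬x6) is unit: x6 must be False.
Unit propagation: (x8) forces x8 = True.
(x9) is a unit clause, so x9 = True.
The clause (x13) is unit: x13 must be True.
Unit propagation: (x3) forces x3 = True.
The clause (¬x1) is unit: x1 must be False.
Check each clause:
  1. (x3 ∨ ¬x8 ∨ ¬x13) — x3 is true.
  2. (x10) — x10 is true.
  3. (x7 ∨ ¬x11) — x7 is true.
  4. (¬x10 ∨ ¬x7 ∨ x12) — x12 is true.
  5. (x7 ∨ ¬x8) — x7 is true.
  6. (x5 ∨ ¬x4 ∨ ¬x12) — x5 is true.
  7. (x11) — x11 is true.
  8. (x5 ∨ ¬x12) — x5 is true.
  9. (¬x9 ∨ x13) — x13 is true.
  10. (¬x10 ∨ ¬x2) — ¬x2 is true.
  11. (x12) — x12 is true.
  12. (x4) — x4 is true.
  13. (¬x10 ∨ ¬x6) — ¬x6 is true.
  14. (¬x8 ∨ x6 ∨ ¬x2) — ¬x2 is true.
  15. (¬x7 ∨ ¬x2 ∨ ¬x5) — ¬x2 is true.
  16. (¬x12 ∨ x8 ∨ ¬x11) — x8 is true.
  17. (¬x1 ∨ ¬x8 ∨ x7) — ¬x1 is true.
  18. (¬x8 ∨ x9) — x9 is true.
  19. (¬x8 ∨ ¬x1 ∨ ¬x12) — ¬x1 is true.
  20. (¬x3 ∨ ¬x12 ∨ ¬x1) — ¬x1 is true.
  21. (x7 ∨ ¬x6) — ¬x6 is true.
  22. (x7 ∨ ¬x5 ∨ ¬x4) — x7 is true.

x1 = F, x2 = F, x3 = T, x4 = T, x5 = T, x6 = F, x7 = T, x8 = T, x9 = T, x10 = T, x11 = T, x12 = T, x13 = T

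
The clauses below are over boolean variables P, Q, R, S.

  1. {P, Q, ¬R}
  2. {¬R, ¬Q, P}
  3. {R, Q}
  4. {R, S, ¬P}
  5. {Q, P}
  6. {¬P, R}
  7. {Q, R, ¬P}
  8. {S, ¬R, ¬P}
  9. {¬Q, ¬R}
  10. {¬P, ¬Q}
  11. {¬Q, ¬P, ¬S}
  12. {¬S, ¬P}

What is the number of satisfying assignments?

2

Satisfying assignments:
  P=0 Q=1 R=0 S=0
  P=0 Q=1 R=0 S=1
Count: 2.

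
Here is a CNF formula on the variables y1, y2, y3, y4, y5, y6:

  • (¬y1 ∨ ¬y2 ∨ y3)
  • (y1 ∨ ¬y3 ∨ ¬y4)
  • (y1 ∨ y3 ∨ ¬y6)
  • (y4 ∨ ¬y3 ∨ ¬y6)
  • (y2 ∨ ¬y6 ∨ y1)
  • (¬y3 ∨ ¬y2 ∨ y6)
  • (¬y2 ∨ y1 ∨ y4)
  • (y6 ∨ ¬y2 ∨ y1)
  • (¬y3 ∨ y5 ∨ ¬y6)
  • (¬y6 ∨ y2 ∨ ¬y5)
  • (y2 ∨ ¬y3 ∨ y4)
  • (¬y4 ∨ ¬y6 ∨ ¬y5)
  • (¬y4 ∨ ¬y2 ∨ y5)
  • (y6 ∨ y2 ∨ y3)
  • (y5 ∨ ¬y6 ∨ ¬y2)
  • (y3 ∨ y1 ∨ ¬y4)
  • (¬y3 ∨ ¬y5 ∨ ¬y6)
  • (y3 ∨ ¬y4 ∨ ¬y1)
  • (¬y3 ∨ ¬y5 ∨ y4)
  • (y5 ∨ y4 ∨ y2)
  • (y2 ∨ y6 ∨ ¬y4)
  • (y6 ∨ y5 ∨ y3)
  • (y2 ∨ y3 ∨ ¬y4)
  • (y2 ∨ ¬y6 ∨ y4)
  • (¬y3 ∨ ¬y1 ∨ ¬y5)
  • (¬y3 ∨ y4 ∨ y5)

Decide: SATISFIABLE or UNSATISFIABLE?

UNSATISFIABLE

y3 = True:
  y2 = True:
    propagation gives y6=True, y4=True, y1=True, y5=True; an empty clause results — contradiction.
  y2 = False:
    propagation gives y4=True, y1=True, y6=True, y5=True; an empty clause results — contradiction.
y3 = False:
  y2 = True:
    propagation gives y1=False, y6=False; an empty clause results — contradiction.
  y2 = False:
    propagation gives y6=True, y1=True, y5=False, y4=False; an empty clause results — contradiction.
Every branch closes, so no satisfying assignment exists.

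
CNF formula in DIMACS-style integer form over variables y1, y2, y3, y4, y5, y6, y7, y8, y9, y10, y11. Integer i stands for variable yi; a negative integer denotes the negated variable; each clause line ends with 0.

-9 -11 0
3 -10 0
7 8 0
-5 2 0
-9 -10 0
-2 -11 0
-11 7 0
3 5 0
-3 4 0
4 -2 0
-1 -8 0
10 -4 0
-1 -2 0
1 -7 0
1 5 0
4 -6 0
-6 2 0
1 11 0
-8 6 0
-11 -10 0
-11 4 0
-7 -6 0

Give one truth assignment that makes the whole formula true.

y1=1, y2=0, y3=1, y4=1, y5=0, y6=0, y7=1, y8=0, y9=0, y10=1, y11=0

Pure literal: y9 appears only negated; assign y9 = False.
Set y1 = True and propagate.
  then y8 is forced to False.
  then y7 is forced to True.
  then y2 is forced to False.
  then y5 is forced to False.
  then y3 is forced to True.
  then y4 is forced to True.
  then y10 is forced to True.
  then y6 is forced to False.
  then y11 is forced to False.
Every clause has at least one true literal under this assignment.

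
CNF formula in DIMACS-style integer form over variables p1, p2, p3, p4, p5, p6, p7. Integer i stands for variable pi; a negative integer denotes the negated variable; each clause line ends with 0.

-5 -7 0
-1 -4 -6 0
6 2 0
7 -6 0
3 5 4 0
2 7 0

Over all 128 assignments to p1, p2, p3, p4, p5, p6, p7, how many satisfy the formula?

Case analysis on p6 and p7:
  p6=1, p7=1: p2 free; 4 ways for (p1,p3,p4,p5) × 2^1 = 8.
  p6=1, p7=0: a clause becomes empty — 0.
  p6=0, p7=1: p1 free; 3 ways for (p2,p3,p4,p5) × 2^1 = 6.
  p6=0, p7=0: p1 free; 7 ways for (p2,p3,p4,p5) × 2^1 = 14.
Total: 8 + 0 + 6 + 14 = 28.

28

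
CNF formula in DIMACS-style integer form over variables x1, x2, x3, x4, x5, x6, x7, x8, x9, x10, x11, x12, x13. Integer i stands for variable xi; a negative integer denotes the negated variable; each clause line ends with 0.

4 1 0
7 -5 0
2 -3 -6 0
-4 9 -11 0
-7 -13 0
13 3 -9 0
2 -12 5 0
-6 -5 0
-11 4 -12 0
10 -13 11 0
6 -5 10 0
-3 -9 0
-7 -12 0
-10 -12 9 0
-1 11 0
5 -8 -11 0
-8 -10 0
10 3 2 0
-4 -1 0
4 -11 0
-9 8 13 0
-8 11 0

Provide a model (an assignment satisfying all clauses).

Pure literal: x2 appears only positively; assign x2 = True.
Pure literal: x12 appears only negated; assign x12 = False.
Set x1 = False and propagate.
  then x4 is forced to True.
Try x3 = True.
  then x9 is forced to False.
  then x11 is forced to False.
  then x8 is forced to False.
Branch on x5: take x5 = False.
For the remaining variables, x6 = True, x7 = False, x10 = True, x13 = False works.

x1 = F, x2 = T, x3 = T, x4 = T, x5 = F, x6 = T, x7 = F, x8 = F, x9 = F, x10 = T, x11 = F, x12 = F, x13 = F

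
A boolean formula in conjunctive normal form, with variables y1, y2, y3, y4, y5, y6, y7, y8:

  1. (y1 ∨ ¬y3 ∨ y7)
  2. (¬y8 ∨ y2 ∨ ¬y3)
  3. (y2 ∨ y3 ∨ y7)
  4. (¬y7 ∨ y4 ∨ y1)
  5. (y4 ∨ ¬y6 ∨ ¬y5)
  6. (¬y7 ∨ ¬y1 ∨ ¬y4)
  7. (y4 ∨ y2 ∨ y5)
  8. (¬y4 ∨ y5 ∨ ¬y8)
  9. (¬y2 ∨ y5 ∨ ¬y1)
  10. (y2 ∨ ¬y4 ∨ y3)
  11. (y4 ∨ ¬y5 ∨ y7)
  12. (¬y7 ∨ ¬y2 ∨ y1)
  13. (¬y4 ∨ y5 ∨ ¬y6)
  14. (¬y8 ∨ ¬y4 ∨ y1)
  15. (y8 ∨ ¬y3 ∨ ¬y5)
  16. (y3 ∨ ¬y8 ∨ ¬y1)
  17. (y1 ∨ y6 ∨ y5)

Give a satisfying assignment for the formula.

y1 = T, y2 = T, y3 = F, y4 = T, y5 = T, y6 = F, y7 = F, y8 = F

Check each clause:
  1. (y7 ∨ y1 ∨ ¬y3) — y1 is true.
  2. (¬y8 ∨ ¬y3 ∨ y2) — ¬y8 is true.
  3. (y7 ∨ y3 ∨ y2) — y2 is true.
  4. (¬y7 ∨ y1 ∨ y4) — ¬y7 is true.
  5. (y4 ∨ ¬y6 ∨ ¬y5) — ¬y6 is true.
  6. (¬y1 ∨ ¬y7 ∨ ¬y4) — ¬y7 is true.
  7. (y2 ∨ y5 ∨ y4) — y2 is true.
  8. (y5 ∨ ¬y8 ∨ ¬y4) — ¬y8 is true.
  9. (y5 ∨ ¬y1 ∨ ¬y2) — y5 is true.
  10. (y2 ∨ ¬y4 ∨ y3) — y2 is true.
  11. (y4 ∨ ¬y5 ∨ y7) — y4 is true.
  12. (y1 ∨ ¬y2 ∨ ¬y7) — ¬y7 is true.
  13. (¬y6 ∨ y5 ∨ ¬y4) — ¬y6 is true.
  14. (y1 ∨ ¬y4 ∨ ¬y8) — ¬y8 is true.
  15. (¬y3 ∨ ¬y5 ∨ y8) — ¬y3 is true.
  16. (¬y1 ∨ y3 ∨ ¬y8) — ¬y8 is true.
  17. (y6 ∨ y1 ∨ y5) — y1 is true.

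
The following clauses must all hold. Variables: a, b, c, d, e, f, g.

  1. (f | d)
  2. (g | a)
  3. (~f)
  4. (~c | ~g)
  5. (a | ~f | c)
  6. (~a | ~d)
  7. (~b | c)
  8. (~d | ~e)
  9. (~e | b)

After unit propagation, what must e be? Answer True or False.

(~f) stands alone — f = False.
In (d | f), f is now false; d must hold, so d = True.
In (~d | ~a), ~d is now false; ~a must hold, so a = False.
From (a | g) and a = False: g = True.
In (~g | ~c), ~g is now false; ~c must hold, so c = False.
From (~b | c) and c = False: b = False.
(~e | ~d): since d = True, the clause reduces to (~e). e = False.

False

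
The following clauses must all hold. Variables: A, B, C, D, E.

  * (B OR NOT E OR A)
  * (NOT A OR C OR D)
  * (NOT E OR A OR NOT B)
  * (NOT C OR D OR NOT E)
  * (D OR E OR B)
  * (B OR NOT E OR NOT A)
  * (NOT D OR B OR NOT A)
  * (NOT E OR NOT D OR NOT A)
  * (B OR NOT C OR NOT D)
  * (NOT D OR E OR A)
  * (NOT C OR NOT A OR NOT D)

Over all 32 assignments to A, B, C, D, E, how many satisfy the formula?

4

The models are:
  A=F B=T C=F D=F E=F
  A=F B=T C=T D=F E=F
  A=T B=T C=F D=T E=F
  A=T B=T C=T D=F E=F
That's 4 in total.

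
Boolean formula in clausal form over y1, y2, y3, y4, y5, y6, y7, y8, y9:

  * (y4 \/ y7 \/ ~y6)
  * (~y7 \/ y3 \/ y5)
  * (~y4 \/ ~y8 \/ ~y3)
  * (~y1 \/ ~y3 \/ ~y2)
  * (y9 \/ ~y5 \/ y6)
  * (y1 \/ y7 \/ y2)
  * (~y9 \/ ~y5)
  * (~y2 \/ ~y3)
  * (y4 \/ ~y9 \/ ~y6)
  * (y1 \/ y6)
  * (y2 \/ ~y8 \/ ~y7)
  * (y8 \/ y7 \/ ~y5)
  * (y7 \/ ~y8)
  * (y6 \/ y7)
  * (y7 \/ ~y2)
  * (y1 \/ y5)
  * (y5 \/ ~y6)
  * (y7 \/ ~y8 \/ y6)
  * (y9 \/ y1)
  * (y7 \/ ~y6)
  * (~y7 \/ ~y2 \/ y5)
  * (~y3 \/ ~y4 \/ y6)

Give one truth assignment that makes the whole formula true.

Try y1 = True.
Set y2 = False and propagate.
Set y3 = True and propagate.
The remaining clauses are satisfied by y4 = False, y5 = True, y6 = True, y7 = True, y8 = False, y9 = False.
Every clause has at least one true literal under this assignment.

y1=T, y2=F, y3=T, y4=F, y5=T, y6=T, y7=T, y8=F, y9=F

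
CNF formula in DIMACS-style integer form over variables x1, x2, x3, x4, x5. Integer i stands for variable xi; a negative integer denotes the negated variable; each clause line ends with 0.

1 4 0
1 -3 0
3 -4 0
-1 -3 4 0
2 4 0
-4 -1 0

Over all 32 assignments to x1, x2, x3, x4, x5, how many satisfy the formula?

2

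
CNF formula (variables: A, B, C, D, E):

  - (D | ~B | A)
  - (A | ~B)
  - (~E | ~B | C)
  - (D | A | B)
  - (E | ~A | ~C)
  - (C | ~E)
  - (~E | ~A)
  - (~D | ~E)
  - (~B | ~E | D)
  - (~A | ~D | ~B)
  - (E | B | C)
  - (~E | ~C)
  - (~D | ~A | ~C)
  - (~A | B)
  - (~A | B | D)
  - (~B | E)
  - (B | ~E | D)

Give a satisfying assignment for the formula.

A = False, B = False, C = True, D = True, E = False

Set A = False and propagate.
  then B is forced to False.
  then D is forced to True.
  then E is forced to False.
  then C is forced to True.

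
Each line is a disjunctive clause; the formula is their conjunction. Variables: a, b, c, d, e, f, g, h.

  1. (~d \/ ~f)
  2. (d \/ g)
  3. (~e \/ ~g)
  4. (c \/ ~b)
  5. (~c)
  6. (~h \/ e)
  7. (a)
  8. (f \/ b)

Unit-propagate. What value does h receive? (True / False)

False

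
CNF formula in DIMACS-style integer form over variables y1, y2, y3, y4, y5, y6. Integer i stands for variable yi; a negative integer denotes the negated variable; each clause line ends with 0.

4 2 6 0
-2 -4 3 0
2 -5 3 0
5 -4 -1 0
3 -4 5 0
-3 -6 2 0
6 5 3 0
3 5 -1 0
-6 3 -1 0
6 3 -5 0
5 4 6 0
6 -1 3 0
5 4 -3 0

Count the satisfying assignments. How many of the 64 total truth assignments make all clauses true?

Split on y3, then y5.
  y3=1, y5=1: y1 free; 5 ways for (y2,y4,y6) × 2^1 = 10.
  y3=1, y5=0: remaining (y1,y2,y4,y6) ∈ {(0,0,1,0); (0,1,1,0); (0,1,1,1)} — 3.
  y3=0, y5=1: remaining (y1,y2,y4,y6) ∈ {(0,1,0,1)} — 1.
  y3=0, y5=0: remaining (y1,y2,y4,y6) ∈ {(0,0,0,1); (0,1,0,1)} — 2.
Total: 10 + 3 + 1 + 2 = 16.

16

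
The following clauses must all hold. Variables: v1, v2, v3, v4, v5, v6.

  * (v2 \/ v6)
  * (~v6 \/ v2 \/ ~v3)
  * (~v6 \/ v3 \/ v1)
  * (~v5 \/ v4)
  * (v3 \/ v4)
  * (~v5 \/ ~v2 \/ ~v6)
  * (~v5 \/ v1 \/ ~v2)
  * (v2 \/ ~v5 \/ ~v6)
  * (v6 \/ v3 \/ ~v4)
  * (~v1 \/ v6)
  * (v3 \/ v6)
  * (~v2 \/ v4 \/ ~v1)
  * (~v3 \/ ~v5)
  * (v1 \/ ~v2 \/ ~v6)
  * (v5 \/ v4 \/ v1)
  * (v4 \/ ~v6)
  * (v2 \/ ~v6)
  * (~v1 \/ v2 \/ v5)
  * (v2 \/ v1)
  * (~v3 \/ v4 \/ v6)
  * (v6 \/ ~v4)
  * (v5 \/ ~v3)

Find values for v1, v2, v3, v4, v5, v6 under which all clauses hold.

v1=1, v2=1, v3=0, v4=1, v5=0, v6=1

Branch on v1: take v1 = True.
  then v6 is forced to True.
  then v4 is forced to True.
  then v2 is forced to True.
  then v5 is forced to False.
  then v3 is forced to False.
Every clause has at least one true literal under this assignment.
Check each clause:
  1. (v6 \/ v2) — v2 is true.
  2. (v2 \/ ~v6 \/ ~v3) — v2 is true.
  3. (v1 \/ ~v6 \/ v3) — v1 is true.
  4. (~v5 \/ v4) — ~v5 is true.
  5. (v4 \/ v3) — v4 is true.
  6. (~v5 \/ ~v2 \/ ~v6) — ~v5 is true.
  7. (v1 \/ ~v5 \/ ~v2) — v1 is true.
  8. (~v5 \/ ~v6 \/ v2) — v2 is true.
  9. (v6 \/ ~v4 \/ v3) — v6 is true.
  10. (v6 \/ ~v1) — v6 is true.
  11. (v6 \/ v3) — v6 is true.
  12. (~v2 \/ v4 \/ ~v1) — v4 is true.
  13. (~v3 \/ ~v5) — ~v5 is true.
  14. (v1 \/ ~v6 \/ ~v2) — v1 is true.
  15. (v5 \/ v1 \/ v4) — v1 is true.
  16. (~v6 \/ v4) — v4 is true.
  17. (v2 \/ ~v6) — v2 is true.
  18. (v2 \/ v5 \/ ~v1) — v2 is true.
  19. (v2 \/ v1) — v1 is true.
  20. (v6 \/ ~v3 \/ v4) — v4 is true.
  21. (~v4 \/ v6) — v6 is true.
  22. (~v3 \/ v5) — ~v3 is true.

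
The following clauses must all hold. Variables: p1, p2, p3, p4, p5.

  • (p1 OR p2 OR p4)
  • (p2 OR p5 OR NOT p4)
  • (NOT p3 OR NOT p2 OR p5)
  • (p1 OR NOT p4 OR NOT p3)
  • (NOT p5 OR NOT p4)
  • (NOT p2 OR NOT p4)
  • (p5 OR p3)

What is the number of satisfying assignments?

Split on p4, then p2.
  p4=T, p2=T: a clause becomes empty — 0.
  p4=T, p2=F: a clause becomes empty — 0.
  p4=F, p2=T: remaining (p1,p3,p5) ∈ {(F,F,T); (F,T,T); (T,F,T); (T,T,T)} — 4.
  p4=F, p2=F: remaining (p1,p3,p5) ∈ {(T,F,T); (T,T,F); (T,T,T)} — 3.
Total: 0 + 0 + 4 + 3 = 7.

7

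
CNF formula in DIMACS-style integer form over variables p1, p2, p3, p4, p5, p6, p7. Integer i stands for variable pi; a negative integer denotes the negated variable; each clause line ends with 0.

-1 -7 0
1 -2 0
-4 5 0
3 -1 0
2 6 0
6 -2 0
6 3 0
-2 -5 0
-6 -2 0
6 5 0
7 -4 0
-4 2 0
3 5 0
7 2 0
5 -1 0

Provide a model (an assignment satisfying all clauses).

p1 = False  p2 = False  p3 = True  p4 = False  p5 = False  p6 = True  p7 = True

Check each clause:
  1. (~p1 \/ ~p7) — ~p1 is true.
  2. (~p2 \/ p1) — ~p2 is true.
  3. (p5 \/ ~p4) — ~p4 is true.
  4. (~p1 \/ p3) — p3 is true.
  5. (p6 \/ p2) — p6 is true.
  6. (~p2 \/ p6) — ~p2 is true.
  7. (p6 \/ p3) — p3 is true.
  8. (~p5 \/ ~p2) — ~p5 is true.
  9. (~p2 \/ ~p6) — ~p2 is true.
  10. (p5 \/ p6) — p6 is true.
  11. (p7 \/ ~p4) — ~p4 is true.
  12. (~p4 \/ p2) — ~p4 is true.
  13. (p3 \/ p5) — p3 is true.
  14. (p2 \/ p7) — p7 is true.
  15. (p5 \/ ~p1) — ~p1 is true.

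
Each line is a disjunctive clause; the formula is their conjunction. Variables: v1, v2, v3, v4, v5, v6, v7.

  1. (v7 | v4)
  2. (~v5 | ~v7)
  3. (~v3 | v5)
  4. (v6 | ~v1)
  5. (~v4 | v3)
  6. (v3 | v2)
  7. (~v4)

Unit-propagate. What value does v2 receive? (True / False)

True

(~v4) is a unit clause: v4 = False.
(v7 | v4): since v4 = False, the clause reduces to (v7). v7 = True.
(~v7 | ~v5) with v7 = True leaves only ~v5, so v5 = False.
From (~v3 | v5) and v5 = False: v3 = False.
In (v2 | v3), v3 is now false; v2 must hold, so v2 = True.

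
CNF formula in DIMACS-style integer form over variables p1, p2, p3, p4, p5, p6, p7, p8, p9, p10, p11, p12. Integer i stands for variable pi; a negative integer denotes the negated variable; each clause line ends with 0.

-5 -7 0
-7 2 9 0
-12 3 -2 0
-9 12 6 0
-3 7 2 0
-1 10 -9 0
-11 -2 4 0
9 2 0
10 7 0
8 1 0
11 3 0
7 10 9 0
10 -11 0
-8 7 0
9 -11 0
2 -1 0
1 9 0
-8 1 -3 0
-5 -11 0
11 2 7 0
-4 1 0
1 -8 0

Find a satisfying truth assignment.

Pure literal: p5 appears only negated; assign p5 = False.
Pure literal: p6 appears only positively; assign p6 = True.
Try p1 = True.
  then p2 is forced to True.
Try p3 = True.
Set p4 = True and propagate.
The remaining clauses are satisfied by p7 = False, p8 = False, p9 = True, p10 = True, p11 = True, p12 = True.
Every clause has at least one true literal under this assignment.

p1=1, p2=1, p3=1, p4=1, p5=0, p6=1, p7=0, p8=0, p9=1, p10=1, p11=1, p12=1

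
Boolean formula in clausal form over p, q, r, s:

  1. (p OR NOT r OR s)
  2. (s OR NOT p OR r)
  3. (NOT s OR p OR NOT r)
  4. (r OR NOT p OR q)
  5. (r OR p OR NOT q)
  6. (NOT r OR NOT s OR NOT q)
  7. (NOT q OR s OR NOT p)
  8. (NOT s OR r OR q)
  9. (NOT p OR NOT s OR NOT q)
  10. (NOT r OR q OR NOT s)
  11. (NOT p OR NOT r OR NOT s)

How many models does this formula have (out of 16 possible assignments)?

2

Satisfying assignments:
  p=0 q=0 r=0 s=0
  p=1 q=0 r=1 s=0
Count: 2.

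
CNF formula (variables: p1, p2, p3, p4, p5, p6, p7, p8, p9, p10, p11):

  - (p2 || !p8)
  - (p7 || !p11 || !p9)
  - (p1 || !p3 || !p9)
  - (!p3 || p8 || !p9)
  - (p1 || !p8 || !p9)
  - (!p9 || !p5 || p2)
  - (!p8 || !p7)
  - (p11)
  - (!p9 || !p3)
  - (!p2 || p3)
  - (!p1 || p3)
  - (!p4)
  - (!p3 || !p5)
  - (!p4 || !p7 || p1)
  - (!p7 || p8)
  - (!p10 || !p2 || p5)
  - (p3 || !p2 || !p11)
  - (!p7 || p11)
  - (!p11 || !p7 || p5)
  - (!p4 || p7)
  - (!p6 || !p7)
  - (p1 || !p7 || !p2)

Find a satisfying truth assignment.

Unit propagation: (p11) forces p11 = True.
(!p4) is a unit clause, so p4 = False.
Pure literal: p9 appears only negated; assign p9 = False.
Branch on p1: take p1 = False.
Try p2 = False.
  then p8 is forced to False.
  then p7 is forced to False.
The remaining clauses are satisfied by p3 = False, p5 = True, p6 = True, p10 = True.
Every clause has at least one true literal under this assignment.

p1 = F, p2 = F, p3 = F, p4 = F, p5 = T, p6 = T, p7 = F, p8 = F, p9 = F, p10 = T, p11 = T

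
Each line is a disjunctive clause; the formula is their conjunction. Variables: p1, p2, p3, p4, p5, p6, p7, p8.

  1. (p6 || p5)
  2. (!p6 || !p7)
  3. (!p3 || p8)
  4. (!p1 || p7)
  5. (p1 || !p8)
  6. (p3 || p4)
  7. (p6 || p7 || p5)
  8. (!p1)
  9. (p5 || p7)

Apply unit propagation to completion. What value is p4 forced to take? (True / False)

True

(!p1) is a unit clause: p1 = False.
In (!p8 || p1), p1 is now false; !p8 must hold, so p8 = False.
From (p8 || !p3) and p8 = False: p3 = False.
(p3 || p4) with p3 = False leaves only p4, so p4 = True.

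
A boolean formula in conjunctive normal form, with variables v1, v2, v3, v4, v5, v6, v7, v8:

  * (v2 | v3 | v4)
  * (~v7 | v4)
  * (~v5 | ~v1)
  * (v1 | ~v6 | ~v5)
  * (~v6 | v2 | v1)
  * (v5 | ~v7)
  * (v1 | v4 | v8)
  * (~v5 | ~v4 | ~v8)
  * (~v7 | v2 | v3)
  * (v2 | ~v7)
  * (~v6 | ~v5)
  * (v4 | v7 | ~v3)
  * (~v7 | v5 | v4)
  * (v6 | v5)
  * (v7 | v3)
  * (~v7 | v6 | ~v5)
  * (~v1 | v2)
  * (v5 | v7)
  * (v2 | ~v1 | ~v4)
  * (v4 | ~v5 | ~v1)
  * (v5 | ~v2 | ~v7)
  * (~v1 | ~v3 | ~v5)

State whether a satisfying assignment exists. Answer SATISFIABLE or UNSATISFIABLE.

SATISFIABLE

Branch on v1: take v1 = False.
Try v2 = False.
  then v6 is forced to False.
  then v7 is forced to False.
  then v5 is forced to True.
  then v3 is forced to True.
  then v4 is forced to True.
  then v8 is forced to False.
Every clause has at least one true literal under this assignment.
So v1=F, v2=F, v3=T, v4=T, v5=T, v6=F, v7=F, v8=F is a satisfying assignment.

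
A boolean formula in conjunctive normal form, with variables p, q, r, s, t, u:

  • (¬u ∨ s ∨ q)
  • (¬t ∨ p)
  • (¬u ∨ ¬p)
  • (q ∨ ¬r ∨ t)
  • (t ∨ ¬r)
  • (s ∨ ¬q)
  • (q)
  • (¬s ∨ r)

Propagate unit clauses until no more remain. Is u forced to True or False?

(q) stands alone — q = True.
(¬q ∨ s): since q = True, the clause reduces to (s). s = True.
In (¬s ∨ r), ¬s is now false; r must hold, so r = True.
In (t ∨ ¬r), ¬r is now false; t must hold, so t = True.
From (p ∨ ¬t) and t = True: p = True.
From (¬p ∨ ¬u) and p = True: u = False.

False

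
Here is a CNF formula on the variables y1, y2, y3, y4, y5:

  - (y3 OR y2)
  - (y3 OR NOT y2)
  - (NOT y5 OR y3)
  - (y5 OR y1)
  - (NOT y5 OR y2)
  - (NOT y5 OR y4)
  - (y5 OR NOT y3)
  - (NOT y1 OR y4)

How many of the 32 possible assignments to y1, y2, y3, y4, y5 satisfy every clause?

2

Satisfying assignments:
  y1=0 y2=1 y3=1 y4=1 y5=1
  y1=1 y2=1 y3=1 y4=1 y5=1
Count: 2.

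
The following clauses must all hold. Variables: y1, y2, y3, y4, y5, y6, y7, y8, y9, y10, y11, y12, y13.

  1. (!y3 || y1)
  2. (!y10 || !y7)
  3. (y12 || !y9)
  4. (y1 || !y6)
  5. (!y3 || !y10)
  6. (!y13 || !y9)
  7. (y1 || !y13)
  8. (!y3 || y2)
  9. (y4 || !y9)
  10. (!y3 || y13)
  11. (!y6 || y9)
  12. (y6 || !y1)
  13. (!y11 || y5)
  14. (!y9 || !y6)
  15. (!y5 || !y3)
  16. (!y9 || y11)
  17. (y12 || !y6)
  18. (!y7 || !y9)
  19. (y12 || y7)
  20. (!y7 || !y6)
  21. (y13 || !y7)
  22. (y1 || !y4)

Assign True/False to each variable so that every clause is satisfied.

y1 = F, y2 = F, y3 = F, y4 = F, y5 = F, y6 = F, y7 = F, y8 = F, y9 = F, y10 = T, y11 = F, y12 = T, y13 = F

Pure literal: y3 appears only negated; assign y3 = False.
y12 occurs only positively in the remaining clauses — set y12 = True.
Try y1 = False.
  then y6 is forced to False.
  then y13 is forced to False.
  then y7 is forced to False.
  then y4 is forced to False.
  then y9 is forced to False.
The remaining clauses are satisfied by y2 = False, y5 = False, y8 = False, y10 = True, y11 = False.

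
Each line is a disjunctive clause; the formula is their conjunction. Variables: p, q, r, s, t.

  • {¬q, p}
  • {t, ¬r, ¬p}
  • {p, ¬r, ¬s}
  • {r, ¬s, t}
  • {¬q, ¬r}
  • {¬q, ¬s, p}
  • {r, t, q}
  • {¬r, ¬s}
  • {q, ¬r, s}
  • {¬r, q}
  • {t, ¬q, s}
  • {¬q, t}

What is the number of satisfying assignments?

6

Satisfying assignments:
  p=0 q=0 r=0 s=0 t=1
  p=0 q=0 r=0 s=1 t=1
  p=1 q=0 r=0 s=0 t=1
  p=1 q=0 r=0 s=1 t=1
  p=1 q=1 r=0 s=0 t=1
  p=1 q=1 r=0 s=1 t=1
That's 6 in total.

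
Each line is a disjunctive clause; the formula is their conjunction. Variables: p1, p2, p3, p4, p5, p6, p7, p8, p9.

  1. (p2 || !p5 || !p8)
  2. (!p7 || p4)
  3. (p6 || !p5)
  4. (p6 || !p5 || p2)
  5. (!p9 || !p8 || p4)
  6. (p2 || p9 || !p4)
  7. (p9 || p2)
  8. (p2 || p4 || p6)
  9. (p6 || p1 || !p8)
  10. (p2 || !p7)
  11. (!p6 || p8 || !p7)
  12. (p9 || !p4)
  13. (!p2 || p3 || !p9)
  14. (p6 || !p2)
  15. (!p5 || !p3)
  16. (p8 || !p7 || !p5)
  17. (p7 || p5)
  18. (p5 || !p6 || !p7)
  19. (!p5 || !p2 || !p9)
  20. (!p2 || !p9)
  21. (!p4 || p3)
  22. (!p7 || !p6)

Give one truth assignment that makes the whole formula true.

p1 = 1, p2 = 0, p3 = 0, p4 = 0, p5 = 1, p6 = 1, p7 = 0, p8 = 0, p9 = 1

Check each clause:
  1. (!p8 || !p5 || p2) — !p8 is true.
  2. (!p7 || p4) — !p7 is true.
  3. (!p5 || p6) — p6 is true.
  4. (!p5 || p6 || p2) — p6 is true.
  5. (!p8 || !p9 || p4) — !p8 is true.
  6. (p2 || !p4 || p9) — p9 is true.
  7. (p2 || p9) — p9 is true.
  8. (p4 || p2 || p6) — p6 is true.
  9. (p6 || !p8 || p1) — !p8 is true.
  10. (!p7 || p2) — !p7 is true.
  11. (!p6 || p8 || !p7) — !p7 is true.
  12. (!p4 || p9) — p9 is true.
  13. (p3 || !p9 || !p2) — !p2 is true.
  14. (p6 || !p2) — p6 is true.
  15. (!p3 || !p5) — !p3 is true.
  16. (p8 || !p7 || !p5) — !p7 is true.
  17. (p7 || p5) — p5 is true.
  18. (!p6 || !p7 || p5) — !p7 is true.
  19. (!p5 || !p2 || !p9) — !p2 is true.
  20. (!p2 || !p9) — !p2 is true.
  21. (!p4 || p3) — !p4 is true.
  22. (!p7 || !p6) — !p7 is true.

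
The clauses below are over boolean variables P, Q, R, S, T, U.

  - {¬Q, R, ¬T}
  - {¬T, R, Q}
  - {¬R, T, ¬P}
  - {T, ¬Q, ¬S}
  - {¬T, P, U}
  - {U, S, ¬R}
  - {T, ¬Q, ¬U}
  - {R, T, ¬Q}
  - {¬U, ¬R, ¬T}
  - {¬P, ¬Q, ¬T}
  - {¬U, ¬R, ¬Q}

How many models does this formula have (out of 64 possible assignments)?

12

Case analysis on T and Q:
  T=T, Q=T: a clause becomes empty — 0.
  T=T, Q=F: remaining (P,R,S,U) ∈ {(T,T,T,F)} — 1.
  T=F, Q=T: a clause becomes empty — 0.
  T=F, Q=F: 11 of the 16 assignments to (P,R,S,U) work.
Total: 0 + 1 + 0 + 11 = 12.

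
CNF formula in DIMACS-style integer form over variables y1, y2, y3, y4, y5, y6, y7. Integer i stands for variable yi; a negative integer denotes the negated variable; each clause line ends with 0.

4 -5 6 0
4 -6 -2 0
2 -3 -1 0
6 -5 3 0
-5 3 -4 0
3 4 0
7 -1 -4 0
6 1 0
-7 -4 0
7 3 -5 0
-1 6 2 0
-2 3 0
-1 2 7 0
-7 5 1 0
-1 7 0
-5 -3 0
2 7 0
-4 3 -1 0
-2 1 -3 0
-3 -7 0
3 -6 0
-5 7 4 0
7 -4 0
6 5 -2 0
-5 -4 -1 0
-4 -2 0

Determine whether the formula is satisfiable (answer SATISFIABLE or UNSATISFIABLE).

UNSATISFIABLE

y3 = True:
  propagation gives y5=False, y7=False, y1=False, y6=True; an empty clause results — contradiction.
y3 = False:
  propagation gives y4=True, y5=False, y7=False; an empty clause results — contradiction.
Every branch closes, so no satisfying assignment exists.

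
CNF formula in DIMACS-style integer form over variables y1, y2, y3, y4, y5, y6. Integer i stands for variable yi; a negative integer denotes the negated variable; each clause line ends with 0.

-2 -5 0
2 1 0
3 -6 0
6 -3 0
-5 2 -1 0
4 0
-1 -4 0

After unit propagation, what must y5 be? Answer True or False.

False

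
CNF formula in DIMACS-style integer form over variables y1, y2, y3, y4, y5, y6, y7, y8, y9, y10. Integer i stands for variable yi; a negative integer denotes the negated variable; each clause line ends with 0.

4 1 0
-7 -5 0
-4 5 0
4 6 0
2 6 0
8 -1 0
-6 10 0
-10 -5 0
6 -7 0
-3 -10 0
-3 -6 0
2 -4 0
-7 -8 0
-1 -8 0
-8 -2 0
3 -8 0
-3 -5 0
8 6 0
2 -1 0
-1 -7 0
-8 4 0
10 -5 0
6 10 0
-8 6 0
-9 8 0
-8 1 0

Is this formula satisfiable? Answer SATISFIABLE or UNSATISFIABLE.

y8 = True:
  propagation gives y7=False, y1=False; an empty clause results — contradiction.
y8 = False:
  propagation gives y1=False, y4=True, y5=True, y7=False; an empty clause results — contradiction.
Every branch closes, so no satisfying assignment exists.

UNSATISFIABLE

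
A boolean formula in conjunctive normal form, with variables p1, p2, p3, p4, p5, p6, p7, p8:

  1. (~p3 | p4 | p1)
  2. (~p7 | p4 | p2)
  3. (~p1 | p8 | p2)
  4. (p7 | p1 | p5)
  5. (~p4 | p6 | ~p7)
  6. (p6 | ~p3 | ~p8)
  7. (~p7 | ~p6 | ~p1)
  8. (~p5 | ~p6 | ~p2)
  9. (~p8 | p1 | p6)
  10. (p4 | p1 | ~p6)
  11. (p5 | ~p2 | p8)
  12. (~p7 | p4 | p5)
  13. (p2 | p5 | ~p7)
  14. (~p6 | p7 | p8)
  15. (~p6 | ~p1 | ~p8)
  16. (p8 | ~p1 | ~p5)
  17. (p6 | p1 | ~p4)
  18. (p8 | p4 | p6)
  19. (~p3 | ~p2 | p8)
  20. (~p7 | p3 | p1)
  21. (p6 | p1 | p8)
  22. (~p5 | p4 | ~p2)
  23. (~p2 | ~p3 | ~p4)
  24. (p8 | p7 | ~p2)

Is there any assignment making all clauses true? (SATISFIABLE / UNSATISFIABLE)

Set p1 = True and propagate.
Try p2 = False.
  then p8 is forced to True.
  then p6 is forced to False.
  then p3 is forced to False.
The remaining clauses are satisfied by p4 = False, p5 = True, p7 = False.
So p1=True, p2=False, p3=False, p4=False, p5=True, p6=False, p7=False, p8=True is a satisfying assignment.

SATISFIABLE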